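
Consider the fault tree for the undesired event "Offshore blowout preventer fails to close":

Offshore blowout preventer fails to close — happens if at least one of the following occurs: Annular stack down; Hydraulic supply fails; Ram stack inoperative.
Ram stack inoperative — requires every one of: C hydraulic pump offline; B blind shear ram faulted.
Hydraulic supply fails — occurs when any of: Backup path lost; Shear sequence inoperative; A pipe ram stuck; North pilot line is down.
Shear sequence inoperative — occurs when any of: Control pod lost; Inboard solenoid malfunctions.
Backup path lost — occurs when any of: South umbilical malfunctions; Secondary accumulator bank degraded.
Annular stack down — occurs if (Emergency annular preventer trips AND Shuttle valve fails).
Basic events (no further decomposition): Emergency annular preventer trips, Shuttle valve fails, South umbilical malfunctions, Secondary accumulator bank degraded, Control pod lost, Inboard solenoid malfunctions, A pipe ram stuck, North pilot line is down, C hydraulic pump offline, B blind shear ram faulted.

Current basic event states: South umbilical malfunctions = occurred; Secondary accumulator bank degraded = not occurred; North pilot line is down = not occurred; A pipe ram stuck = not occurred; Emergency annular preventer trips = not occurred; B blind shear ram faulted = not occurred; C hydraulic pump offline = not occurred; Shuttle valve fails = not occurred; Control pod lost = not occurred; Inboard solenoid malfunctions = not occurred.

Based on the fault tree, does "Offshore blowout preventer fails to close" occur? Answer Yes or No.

Annular stack down [AND]: Emergency annular preventer trips=not, Shuttle valve fails=not → not all inputs occur → does not occur.
Backup path lost [OR]: South umbilical malfunctions=occurs, Secondary accumulator bank degraded=not → at least one input occurs → occurs.
Shear sequence inoperative [OR]: Control pod lost=not, Inboard solenoid malfunctions=not → no input occurs → does not occur.
Hydraulic supply fails [OR]: Backup path lost=occurs, Shear sequence inoperative=not, A pipe ram stuck=not, North pilot line is down=not → at least one input occurs → occurs.
Ram stack inoperative [AND]: C hydraulic pump offline=not, B blind shear ram faulted=not → not all inputs occur → does not occur.
Offshore blowout preventer fails to close [OR]: Annular stack down=not, Hydraulic supply fails=occurs, Ram stack inoperative=not → at least one input occurs → occurs.

Yes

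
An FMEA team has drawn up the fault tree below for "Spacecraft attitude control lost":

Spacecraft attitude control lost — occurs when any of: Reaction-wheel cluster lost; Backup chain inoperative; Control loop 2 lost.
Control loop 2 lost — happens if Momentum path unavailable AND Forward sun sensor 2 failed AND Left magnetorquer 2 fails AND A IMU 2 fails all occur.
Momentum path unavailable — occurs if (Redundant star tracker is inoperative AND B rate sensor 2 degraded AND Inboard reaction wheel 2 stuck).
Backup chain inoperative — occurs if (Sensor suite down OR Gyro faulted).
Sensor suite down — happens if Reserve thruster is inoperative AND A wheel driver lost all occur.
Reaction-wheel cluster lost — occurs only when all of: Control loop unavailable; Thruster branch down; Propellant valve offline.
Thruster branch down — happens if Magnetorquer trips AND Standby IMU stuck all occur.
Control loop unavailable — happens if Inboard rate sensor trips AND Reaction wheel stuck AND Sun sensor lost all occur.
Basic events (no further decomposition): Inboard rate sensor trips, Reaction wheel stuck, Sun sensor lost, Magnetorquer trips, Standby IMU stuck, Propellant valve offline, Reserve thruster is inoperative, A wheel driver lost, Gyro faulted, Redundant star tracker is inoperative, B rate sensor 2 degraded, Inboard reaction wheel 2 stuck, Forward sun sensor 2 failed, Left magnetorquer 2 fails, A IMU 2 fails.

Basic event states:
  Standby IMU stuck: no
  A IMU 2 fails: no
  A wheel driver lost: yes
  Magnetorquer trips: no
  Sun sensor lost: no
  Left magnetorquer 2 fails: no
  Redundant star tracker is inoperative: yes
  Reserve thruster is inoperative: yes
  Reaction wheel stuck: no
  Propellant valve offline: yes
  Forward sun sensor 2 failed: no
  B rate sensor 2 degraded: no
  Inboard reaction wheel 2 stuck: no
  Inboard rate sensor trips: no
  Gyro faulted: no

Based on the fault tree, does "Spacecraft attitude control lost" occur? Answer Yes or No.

Yes

Control loop unavailable [AND]: Inboard rate sensor trips=not, Reaction wheel stuck=not, Sun sensor lost=not → not all inputs occur → does not occur.
Thruster branch down [AND]: Magnetorquer trips=not, Standby IMU stuck=not → not all inputs occur → does not occur.
Reaction-wheel cluster lost [AND]: Control loop unavailable=not, Thruster branch down=not, Propellant valve offline=occurs → not all inputs occur → does not occur.
Sensor suite down [AND]: Reserve thruster is inoperative=occurs, A wheel driver lost=occurs → all inputs occur → occurs.
Backup chain inoperative [OR]: Sensor suite down=occurs, Gyro faulted=not → at least one input occurs → occurs.
Momentum path unavailable [AND]: Redundant star tracker is inoperative=occurs, B rate sensor 2 degraded=not, Inboard reaction wheel 2 stuck=not → not all inputs occur → does not occur.
Control loop 2 lost [AND]: Momentum path unavailable=not, Forward sun sensor 2 failed=not, Left magnetorquer 2 fails=not, A IMU 2 fails=not → not all inputs occur → does not occur.
Spacecraft attitude control lost [OR]: Reaction-wheel cluster lost=not, Backup chain inoperative=occurs, Control loop 2 lost=not → at least one input occurs → occurs.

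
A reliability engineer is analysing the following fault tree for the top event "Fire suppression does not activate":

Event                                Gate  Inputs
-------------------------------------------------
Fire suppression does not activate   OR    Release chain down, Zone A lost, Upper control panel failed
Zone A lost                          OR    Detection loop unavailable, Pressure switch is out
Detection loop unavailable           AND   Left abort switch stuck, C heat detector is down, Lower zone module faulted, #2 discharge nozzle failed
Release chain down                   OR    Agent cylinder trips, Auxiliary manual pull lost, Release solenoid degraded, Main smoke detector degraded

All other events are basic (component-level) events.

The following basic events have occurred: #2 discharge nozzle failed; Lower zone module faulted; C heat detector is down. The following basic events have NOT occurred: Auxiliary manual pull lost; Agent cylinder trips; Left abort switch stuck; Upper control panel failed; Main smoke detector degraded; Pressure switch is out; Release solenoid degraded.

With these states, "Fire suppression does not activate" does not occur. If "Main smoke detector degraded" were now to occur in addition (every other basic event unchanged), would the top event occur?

Counterfactual: set "Main smoke detector degraded" to occurred.
Release chain down [OR]: Agent cylinder trips=not, Auxiliary manual pull lost=not, Release solenoid degraded=not, Main smoke detector degraded=occurs → at least one input occurs → occurs.
Detection loop unavailable [AND]: Left abort switch stuck=not, C heat detector is down=occurs, Lower zone module faulted=occurs, #2 discharge nozzle failed=occurs → not all inputs occur → does not occur.
Zone A lost [OR]: Detection loop unavailable=not, Pressure switch is out=not → no input occurs → does not occur.
Fire suppression does not activate [OR]: Release chain down=occurs, Zone A lost=not, Upper control panel failed=not → at least one input occurs → occurs.

Yes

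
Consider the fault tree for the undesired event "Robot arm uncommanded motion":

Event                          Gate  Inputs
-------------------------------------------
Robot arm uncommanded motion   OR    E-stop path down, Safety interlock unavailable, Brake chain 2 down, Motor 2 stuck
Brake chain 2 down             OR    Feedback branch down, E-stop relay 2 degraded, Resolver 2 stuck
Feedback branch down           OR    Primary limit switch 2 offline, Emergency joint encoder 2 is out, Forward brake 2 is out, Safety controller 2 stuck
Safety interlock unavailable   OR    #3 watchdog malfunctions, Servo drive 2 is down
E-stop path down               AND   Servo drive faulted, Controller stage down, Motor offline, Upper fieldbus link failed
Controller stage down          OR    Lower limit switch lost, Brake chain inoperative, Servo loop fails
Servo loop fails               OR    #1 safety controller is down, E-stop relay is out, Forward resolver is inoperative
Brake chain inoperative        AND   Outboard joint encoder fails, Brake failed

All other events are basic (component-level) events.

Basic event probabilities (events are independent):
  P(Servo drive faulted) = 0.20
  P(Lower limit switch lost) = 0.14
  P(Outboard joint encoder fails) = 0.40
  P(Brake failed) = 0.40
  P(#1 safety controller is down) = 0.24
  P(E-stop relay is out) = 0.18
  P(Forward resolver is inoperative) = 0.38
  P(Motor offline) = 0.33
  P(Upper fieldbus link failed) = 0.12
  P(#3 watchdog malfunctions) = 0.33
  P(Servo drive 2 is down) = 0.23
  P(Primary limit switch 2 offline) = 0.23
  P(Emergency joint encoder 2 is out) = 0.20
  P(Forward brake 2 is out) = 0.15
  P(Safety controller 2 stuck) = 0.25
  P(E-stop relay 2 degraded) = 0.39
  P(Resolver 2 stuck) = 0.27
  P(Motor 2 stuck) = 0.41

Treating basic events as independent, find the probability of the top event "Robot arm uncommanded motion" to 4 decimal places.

P(Brake chain inoperative) [AND] = 0.40 × 0.40 = 0.160000
P(Servo loop fails) [OR] = 1 − (1−0.24) × (1−0.18) × (1−0.38) = 0.613616
P(Controller stage down) [OR] = 1 − (1−0.14) × (1−0.160000) × (1−0.613616) = 0.720876
P(E-stop path down) [AND] = 0.20 × 0.720876 × 0.33 × 0.12 = 0.005709
P(Safety interlock unavailable) [OR] = 1 − (1−0.33) × (1−0.23) = 0.484100
P(Feedback branch down) [OR] = 1 − (1−0.23) × (1−0.20) × (1−0.15) × (1−0.25) = 0.607300
P(Brake chain 2 down) [OR] = 1 − (1−0.607300) × (1−0.39) × (1−0.27) = 0.825131
P(Robot arm uncommanded motion) [OR] = 1 − (1−0.005709) × (1−0.484100) × (1−0.825131) × (1−0.41) = 0.947077
Rounded to 4 decimal places: P(Robot arm uncommanded motion) ≈ 0.9471.

0.9471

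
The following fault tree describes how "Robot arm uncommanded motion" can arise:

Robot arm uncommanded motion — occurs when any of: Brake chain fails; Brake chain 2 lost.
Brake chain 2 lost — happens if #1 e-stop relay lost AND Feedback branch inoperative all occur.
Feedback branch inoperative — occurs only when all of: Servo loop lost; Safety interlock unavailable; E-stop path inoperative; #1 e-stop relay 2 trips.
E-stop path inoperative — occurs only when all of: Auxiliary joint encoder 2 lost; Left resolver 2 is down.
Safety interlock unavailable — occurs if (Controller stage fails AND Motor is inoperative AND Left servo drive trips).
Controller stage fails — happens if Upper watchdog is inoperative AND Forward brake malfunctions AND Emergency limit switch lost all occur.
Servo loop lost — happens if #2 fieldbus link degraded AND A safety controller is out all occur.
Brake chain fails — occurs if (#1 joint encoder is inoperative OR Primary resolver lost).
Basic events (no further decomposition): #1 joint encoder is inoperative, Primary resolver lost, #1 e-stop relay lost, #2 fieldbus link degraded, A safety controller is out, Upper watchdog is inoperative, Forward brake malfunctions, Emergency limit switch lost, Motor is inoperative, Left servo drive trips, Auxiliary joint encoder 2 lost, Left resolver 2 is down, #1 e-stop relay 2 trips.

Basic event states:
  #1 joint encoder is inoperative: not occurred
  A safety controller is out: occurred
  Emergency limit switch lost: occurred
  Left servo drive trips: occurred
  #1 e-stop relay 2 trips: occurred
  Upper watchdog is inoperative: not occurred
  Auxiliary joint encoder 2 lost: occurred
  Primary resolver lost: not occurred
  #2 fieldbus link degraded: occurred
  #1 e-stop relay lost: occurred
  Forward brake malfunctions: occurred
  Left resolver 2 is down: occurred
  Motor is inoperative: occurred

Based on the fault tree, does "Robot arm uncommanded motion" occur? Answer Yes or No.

No

Brake chain fails [OR]: #1 joint encoder is inoperative=not, Primary resolver lost=not → no input occurs → does not occur.
Servo loop lost [AND]: #2 fieldbus link degraded=occurs, A safety controller is out=occurs → all inputs occur → occurs.
Controller stage fails [AND]: Upper watchdog is inoperative=not, Forward brake malfunctions=occurs, Emergency limit switch lost=occurs → not all inputs occur → does not occur.
Safety interlock unavailable [AND]: Controller stage fails=not, Motor is inoperative=occurs, Left servo drive trips=occurs → not all inputs occur → does not occur.
E-stop path inoperative [AND]: Auxiliary joint encoder 2 lost=occurs, Left resolver 2 is down=occurs → all inputs occur → occurs.
Feedback branch inoperative [AND]: Servo loop lost=occurs, Safety interlock unavailable=not, E-stop path inoperative=occurs, #1 e-stop relay 2 trips=occurs → not all inputs occur → does not occur.
Brake chain 2 lost [AND]: #1 e-stop relay lost=occurs, Feedback branch inoperative=not → not all inputs occur → does not occur.
Robot arm uncommanded motion [OR]: Brake chain fails=not, Brake chain 2 lost=not → no input occurs → does not occur.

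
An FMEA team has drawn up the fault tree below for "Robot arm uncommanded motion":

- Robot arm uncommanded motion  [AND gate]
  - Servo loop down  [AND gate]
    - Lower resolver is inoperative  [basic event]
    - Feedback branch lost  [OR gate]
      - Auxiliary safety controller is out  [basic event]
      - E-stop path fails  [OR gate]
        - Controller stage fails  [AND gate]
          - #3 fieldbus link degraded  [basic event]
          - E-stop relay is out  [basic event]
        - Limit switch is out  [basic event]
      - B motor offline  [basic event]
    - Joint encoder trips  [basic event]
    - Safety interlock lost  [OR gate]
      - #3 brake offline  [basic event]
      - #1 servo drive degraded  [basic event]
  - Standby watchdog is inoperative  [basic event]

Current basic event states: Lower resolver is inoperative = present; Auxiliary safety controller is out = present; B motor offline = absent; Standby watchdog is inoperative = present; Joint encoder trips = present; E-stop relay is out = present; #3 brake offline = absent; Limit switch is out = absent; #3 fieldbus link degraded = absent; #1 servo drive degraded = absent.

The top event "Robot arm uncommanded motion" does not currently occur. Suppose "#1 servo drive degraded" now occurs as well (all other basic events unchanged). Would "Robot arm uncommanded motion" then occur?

Counterfactual: set "#1 servo drive degraded" to occurred.
Controller stage fails [AND]: #3 fieldbus link degraded=not, E-stop relay is out=occurs → not all inputs occur → does not occur.
E-stop path fails [OR]: Controller stage fails=not, Limit switch is out=not → no input occurs → does not occur.
Feedback branch lost [OR]: Auxiliary safety controller is out=occurs, E-stop path fails=not, B motor offline=not → at least one input occurs → occurs.
Safety interlock lost [OR]: #3 brake offline=not, #1 servo drive degraded=occurs → at least one input occurs → occurs.
Servo loop down [AND]: Lower resolver is inoperative=occurs, Feedback branch lost=occurs, Joint encoder trips=occurs, Safety interlock lost=occurs → all inputs occur → occurs.
Robot arm uncommanded motion [AND]: Servo loop down=occurs, Standby watchdog is inoperative=occurs → all inputs occur → occurs.

Yes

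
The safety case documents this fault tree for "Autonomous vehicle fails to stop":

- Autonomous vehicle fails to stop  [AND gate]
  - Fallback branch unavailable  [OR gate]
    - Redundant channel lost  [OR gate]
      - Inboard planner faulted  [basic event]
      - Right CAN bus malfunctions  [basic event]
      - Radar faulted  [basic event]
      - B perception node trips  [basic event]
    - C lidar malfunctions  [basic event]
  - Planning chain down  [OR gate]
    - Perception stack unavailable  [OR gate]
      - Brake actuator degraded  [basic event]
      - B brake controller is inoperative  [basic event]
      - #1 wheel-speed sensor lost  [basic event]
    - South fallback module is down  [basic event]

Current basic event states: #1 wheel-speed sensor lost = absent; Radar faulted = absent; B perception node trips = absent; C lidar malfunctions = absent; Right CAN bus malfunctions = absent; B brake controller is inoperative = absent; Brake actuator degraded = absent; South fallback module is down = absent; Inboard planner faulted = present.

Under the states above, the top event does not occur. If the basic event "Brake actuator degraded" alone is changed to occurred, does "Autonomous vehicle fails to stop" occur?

Counterfactual: set "Brake actuator degraded" to occurred.
Redundant channel lost [OR]: Inboard planner faulted=occurs, Right CAN bus malfunctions=not, Radar faulted=not, B perception node trips=not → at least one input occurs → occurs.
Fallback branch unavailable [OR]: Redundant channel lost=occurs, C lidar malfunctions=not → at least one input occurs → occurs.
Perception stack unavailable [OR]: Brake actuator degraded=occurs, B brake controller is inoperative=not, #1 wheel-speed sensor lost=not → at least one input occurs → occurs.
Planning chain down [OR]: Perception stack unavailable=occurs, South fallback module is down=not → at least one input occurs → occurs.
Autonomous vehicle fails to stop [AND]: Fallback branch unavailable=occurs, Planning chain down=occurs → all inputs occur → occurs.

Yes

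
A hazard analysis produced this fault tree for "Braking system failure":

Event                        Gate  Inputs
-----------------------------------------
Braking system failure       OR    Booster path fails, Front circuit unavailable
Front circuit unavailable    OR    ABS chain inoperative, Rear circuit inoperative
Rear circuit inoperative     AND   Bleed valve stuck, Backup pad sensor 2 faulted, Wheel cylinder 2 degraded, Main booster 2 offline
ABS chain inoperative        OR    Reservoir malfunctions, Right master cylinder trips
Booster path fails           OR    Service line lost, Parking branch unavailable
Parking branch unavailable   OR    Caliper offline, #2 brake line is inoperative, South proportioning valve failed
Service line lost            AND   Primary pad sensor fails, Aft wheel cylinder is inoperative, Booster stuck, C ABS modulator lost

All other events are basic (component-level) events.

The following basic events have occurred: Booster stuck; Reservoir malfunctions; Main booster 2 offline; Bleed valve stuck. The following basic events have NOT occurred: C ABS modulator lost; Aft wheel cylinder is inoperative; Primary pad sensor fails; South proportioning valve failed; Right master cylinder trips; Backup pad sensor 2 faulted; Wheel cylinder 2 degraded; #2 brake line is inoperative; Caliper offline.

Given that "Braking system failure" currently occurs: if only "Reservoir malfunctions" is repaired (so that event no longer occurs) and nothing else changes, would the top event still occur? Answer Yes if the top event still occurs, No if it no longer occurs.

Counterfactual: set "Reservoir malfunctions" to not occurred.
Service line lost [AND]: Primary pad sensor fails=not, Aft wheel cylinder is inoperative=not, Booster stuck=occurs, C ABS modulator lost=not → not all inputs occur → does not occur.
Parking branch unavailable [OR]: Caliper offline=not, #2 brake line is inoperative=not, South proportioning valve failed=not → no input occurs → does not occur.
Booster path fails [OR]: Service line lost=not, Parking branch unavailable=not → no input occurs → does not occur.
ABS chain inoperative [OR]: Reservoir malfunctions=not, Right master cylinder trips=not → no input occurs → does not occur.
Rear circuit inoperative [AND]: Bleed valve stuck=occurs, Backup pad sensor 2 faulted=not, Wheel cylinder 2 degraded=not, Main booster 2 offline=occurs → not all inputs occur → does not occur.
Front circuit unavailable [OR]: ABS chain inoperative=not, Rear circuit inoperative=not → no input occurs → does not occur.
Braking system failure [OR]: Booster path fails=not, Front circuit unavailable=not → no input occurs → does not occur.

No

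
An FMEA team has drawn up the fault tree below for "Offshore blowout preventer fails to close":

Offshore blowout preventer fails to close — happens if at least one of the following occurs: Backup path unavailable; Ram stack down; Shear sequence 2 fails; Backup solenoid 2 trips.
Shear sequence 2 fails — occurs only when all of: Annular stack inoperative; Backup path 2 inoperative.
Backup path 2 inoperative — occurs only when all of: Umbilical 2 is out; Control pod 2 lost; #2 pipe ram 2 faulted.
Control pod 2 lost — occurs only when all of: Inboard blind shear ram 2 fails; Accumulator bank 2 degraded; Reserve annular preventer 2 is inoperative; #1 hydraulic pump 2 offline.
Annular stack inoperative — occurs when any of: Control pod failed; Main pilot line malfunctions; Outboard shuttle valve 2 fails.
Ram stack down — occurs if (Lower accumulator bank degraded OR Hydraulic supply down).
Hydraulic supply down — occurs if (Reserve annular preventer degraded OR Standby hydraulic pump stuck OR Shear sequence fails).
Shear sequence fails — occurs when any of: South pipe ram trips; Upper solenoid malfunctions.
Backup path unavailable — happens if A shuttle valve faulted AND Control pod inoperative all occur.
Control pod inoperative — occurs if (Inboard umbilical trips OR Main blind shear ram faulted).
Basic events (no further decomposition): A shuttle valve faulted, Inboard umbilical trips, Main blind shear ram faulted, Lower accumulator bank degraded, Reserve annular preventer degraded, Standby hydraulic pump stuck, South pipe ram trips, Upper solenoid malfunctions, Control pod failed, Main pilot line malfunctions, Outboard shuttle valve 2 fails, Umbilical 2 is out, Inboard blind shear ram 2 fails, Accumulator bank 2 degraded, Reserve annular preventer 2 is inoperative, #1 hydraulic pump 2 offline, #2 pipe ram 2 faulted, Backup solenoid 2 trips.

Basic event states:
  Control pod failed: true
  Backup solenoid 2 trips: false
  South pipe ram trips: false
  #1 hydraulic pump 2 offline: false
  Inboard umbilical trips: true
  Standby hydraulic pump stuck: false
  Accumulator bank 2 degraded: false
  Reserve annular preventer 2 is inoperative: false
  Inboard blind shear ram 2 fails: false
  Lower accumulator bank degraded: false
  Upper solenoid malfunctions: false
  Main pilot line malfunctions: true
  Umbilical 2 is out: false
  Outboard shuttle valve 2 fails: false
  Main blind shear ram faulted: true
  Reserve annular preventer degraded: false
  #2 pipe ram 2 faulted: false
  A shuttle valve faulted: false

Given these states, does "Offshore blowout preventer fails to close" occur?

No

Control pod inoperative [OR]: Inboard umbilical trips=occurs, Main blind shear ram faulted=occurs → at least one input occurs → occurs.
Backup path unavailable [AND]: A shuttle valve faulted=not, Control pod inoperative=occurs → not all inputs occur → does not occur.
Shear sequence fails [OR]: South pipe ram trips=not, Upper solenoid malfunctions=not → no input occurs → does not occur.
Hydraulic supply down [OR]: Reserve annular preventer degraded=not, Standby hydraulic pump stuck=not, Shear sequence fails=not → no input occurs → does not occur.
Ram stack down [OR]: Lower accumulator bank degraded=not, Hydraulic supply down=not → no input occurs → does not occur.
Annular stack inoperative [OR]: Control pod failed=occurs, Main pilot line malfunctions=occurs, Outboard shuttle valve 2 fails=not → at least one input occurs → occurs.
Control pod 2 lost [AND]: Inboard blind shear ram 2 fails=not, Accumulator bank 2 degraded=not, Reserve annular preventer 2 is inoperative=not, #1 hydraulic pump 2 offline=not → not all inputs occur → does not occur.
Backup path 2 inoperative [AND]: Umbilical 2 is out=not, Control pod 2 lost=not, #2 pipe ram 2 faulted=not → not all inputs occur → does not occur.
Shear sequence 2 fails [AND]: Annular stack inoperative=occurs, Backup path 2 inoperative=not → not all inputs occur → does not occur.
Offshore blowout preventer fails to close [OR]: Backup path unavailable=not, Ram stack down=not, Shear sequence 2 fails=not, Backup solenoid 2 trips=not → no input occurs → does not occur.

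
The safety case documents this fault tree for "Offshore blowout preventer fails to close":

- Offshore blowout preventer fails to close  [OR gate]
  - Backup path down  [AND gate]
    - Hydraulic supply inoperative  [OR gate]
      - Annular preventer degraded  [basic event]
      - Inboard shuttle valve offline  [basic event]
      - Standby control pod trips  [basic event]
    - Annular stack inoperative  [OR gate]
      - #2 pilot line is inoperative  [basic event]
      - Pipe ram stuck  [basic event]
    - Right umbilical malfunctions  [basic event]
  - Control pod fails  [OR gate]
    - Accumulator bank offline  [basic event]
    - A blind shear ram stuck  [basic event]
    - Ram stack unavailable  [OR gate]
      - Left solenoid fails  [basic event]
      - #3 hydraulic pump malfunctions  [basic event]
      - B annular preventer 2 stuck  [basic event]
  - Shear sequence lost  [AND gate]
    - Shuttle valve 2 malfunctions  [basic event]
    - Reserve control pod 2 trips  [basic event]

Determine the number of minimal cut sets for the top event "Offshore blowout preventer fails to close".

12

Hydraulic supply inoperative [OR]: union of children's cut sets → 3 cut set(s).
Annular stack inoperative [OR]: union of children's cut sets → 2 cut set(s).
Backup path down [AND]: one cut set from each child combined → 3 × 2 × 1 = 6 cut set(s).
Ram stack unavailable [OR]: union of children's cut sets → 3 cut set(s).
Control pod fails [OR]: union of children's cut sets → 5 cut set(s).
Shear sequence lost [AND]: one cut set from each child combined → 1 × 1 = 1 cut set(s).
Offshore blowout preventer fails to close [OR]: union of children's cut sets → 12 cut set(s).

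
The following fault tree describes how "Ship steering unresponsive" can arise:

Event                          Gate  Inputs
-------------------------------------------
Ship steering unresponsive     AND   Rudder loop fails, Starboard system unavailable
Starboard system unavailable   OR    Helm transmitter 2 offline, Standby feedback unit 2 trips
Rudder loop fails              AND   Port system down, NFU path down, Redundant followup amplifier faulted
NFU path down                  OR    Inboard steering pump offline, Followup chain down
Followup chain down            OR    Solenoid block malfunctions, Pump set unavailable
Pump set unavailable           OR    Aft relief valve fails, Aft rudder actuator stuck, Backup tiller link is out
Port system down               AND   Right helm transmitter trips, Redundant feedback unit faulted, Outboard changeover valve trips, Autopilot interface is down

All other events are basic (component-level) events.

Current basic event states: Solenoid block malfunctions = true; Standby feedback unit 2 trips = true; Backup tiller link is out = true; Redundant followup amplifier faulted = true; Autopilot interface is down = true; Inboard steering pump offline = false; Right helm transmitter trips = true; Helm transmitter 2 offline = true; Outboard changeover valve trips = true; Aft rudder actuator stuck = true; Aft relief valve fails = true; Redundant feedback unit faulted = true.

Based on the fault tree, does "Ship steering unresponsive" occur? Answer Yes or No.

Port system down [AND]: Right helm transmitter trips=occurs, Redundant feedback unit faulted=occurs, Outboard changeover valve trips=occurs, Autopilot interface is down=occurs → all inputs occur → occurs.
Pump set unavailable [OR]: Aft relief valve fails=occurs, Aft rudder actuator stuck=occurs, Backup tiller link is out=occurs → at least one input occurs → occurs.
Followup chain down [OR]: Solenoid block malfunctions=occurs, Pump set unavailable=occurs → at least one input occurs → occurs.
NFU path down [OR]: Inboard steering pump offline=not, Followup chain down=occurs → at least one input occurs → occurs.
Rudder loop fails [AND]: Port system down=occurs, NFU path down=occurs, Redundant followup amplifier faulted=occurs → all inputs occur → occurs.
Starboard system unavailable [OR]: Helm transmitter 2 offline=occurs, Standby feedback unit 2 trips=occurs → at least one input occurs → occurs.
Ship steering unresponsive [AND]: Rudder loop fails=occurs, Starboard system unavailable=occurs → all inputs occur → occurs.

Yes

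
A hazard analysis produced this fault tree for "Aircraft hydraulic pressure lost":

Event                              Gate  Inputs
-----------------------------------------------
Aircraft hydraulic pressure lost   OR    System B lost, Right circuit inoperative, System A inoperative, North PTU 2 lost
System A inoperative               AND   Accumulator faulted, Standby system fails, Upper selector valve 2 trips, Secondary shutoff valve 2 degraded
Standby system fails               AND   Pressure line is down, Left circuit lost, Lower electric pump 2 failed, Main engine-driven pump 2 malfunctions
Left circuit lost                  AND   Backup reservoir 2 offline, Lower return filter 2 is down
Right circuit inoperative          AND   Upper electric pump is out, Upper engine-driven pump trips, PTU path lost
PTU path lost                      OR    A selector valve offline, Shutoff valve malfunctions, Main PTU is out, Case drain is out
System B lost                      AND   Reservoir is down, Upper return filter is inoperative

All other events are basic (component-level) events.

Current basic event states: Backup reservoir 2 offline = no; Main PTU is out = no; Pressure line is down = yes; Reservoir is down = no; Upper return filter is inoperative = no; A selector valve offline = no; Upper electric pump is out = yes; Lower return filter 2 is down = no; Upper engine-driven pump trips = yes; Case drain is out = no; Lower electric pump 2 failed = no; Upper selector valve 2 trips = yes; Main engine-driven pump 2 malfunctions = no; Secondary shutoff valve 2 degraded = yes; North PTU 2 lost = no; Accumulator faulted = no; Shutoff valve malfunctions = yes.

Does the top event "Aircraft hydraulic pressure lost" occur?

Yes

System B lost [AND]: Reservoir is down=not, Upper return filter is inoperative=not → not all inputs occur → does not occur.
PTU path lost [OR]: A selector valve offline=not, Shutoff valve malfunctions=occurs, Main PTU is out=not, Case drain is out=not → at least one input occurs → occurs.
Right circuit inoperative [AND]: Upper electric pump is out=occurs, Upper engine-driven pump trips=occurs, PTU path lost=occurs → all inputs occur → occurs.
Left circuit lost [AND]: Backup reservoir 2 offline=not, Lower return filter 2 is down=not → not all inputs occur → does not occur.
Standby system fails [AND]: Pressure line is down=occurs, Left circuit lost=not, Lower electric pump 2 failed=not, Main engine-driven pump 2 malfunctions=not → not all inputs occur → does not occur.
System A inoperative [AND]: Accumulator faulted=not, Standby system fails=not, Upper selector valve 2 trips=occurs, Secondary shutoff valve 2 degraded=occurs → not all inputs occur → does not occur.
Aircraft hydraulic pressure lost [OR]: System B lost=not, Right circuit inoperative=occurs, System A inoperative=not, North PTU 2 lost=not → at least one input occurs → occurs.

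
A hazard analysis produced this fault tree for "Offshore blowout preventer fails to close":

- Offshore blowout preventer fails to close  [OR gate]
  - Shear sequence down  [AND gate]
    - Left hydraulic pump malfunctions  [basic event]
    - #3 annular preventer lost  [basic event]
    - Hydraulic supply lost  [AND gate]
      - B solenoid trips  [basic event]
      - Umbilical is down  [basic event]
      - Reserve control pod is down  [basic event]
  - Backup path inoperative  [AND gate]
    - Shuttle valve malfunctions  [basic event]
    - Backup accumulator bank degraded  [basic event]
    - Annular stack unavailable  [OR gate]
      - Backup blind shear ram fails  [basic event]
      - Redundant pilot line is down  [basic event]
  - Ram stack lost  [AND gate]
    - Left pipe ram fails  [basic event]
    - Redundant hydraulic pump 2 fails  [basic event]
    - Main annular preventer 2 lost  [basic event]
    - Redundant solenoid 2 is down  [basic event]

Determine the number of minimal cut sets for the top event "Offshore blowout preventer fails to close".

4

Hydraulic supply lost [AND]: one cut set from each child combined → 1 × 1 × 1 = 1 cut set(s).
Shear sequence down [AND]: one cut set from each child combined → 1 × 1 × 1 = 1 cut set(s).
Annular stack unavailable [OR]: union of children's cut sets → 2 cut set(s).
Backup path inoperative [AND]: one cut set from each child combined → 1 × 1 × 2 = 2 cut set(s).
Ram stack lost [AND]: one cut set from each child combined → 1 × 1 × 1 × 1 = 1 cut set(s).
Offshore blowout preventer fails to close [OR]: union of children's cut sets → 4 cut set(s).
Minimal cut sets: {#3 annular preventer lost, B solenoid trips, Left hydraulic pump malfunctions, Reserve control pod is down, Umbilical is down}; {Backup accumulator bank degraded, Backup blind shear ram fails, Shuttle valve malfunctions}; {Backup accumulator bank degraded, Redundant pilot line is down, Shuttle valve malfunctions}; {Left pipe ram fails, Main annular preventer 2 lost, Redundant hydraulic pump 2 fails, Redundant solenoid 2 is down}.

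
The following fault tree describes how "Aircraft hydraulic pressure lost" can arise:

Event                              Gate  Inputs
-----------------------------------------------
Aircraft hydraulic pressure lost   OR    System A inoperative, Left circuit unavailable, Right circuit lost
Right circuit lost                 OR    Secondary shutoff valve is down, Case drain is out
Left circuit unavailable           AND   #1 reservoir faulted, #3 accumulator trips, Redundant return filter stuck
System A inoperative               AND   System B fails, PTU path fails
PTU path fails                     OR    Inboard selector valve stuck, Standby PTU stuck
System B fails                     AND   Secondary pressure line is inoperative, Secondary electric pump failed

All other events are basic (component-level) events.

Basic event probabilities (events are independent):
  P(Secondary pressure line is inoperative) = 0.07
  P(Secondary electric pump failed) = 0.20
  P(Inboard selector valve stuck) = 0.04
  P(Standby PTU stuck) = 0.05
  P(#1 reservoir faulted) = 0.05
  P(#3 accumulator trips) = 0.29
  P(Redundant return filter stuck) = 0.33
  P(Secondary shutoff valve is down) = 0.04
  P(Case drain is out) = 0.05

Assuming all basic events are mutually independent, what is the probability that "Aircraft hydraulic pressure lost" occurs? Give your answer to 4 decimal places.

P(System B fails) [AND] = 0.07 × 0.20 = 0.014000
P(PTU path fails) [OR] = 1 − (1−0.04) × (1−0.05) = 0.088000
P(System A inoperative) [AND] = 0.014000 × 0.088000 = 0.001232
P(Left circuit unavailable) [AND] = 0.05 × 0.29 × 0.33 = 0.004785
P(Right circuit lost) [OR] = 1 − (1−0.04) × (1−0.05) = 0.088000
P(Aircraft hydraulic pressure lost) [OR] = 1 − (1−0.001232) × (1−0.004785) × (1−0.088000) = 0.093482
Rounded to 4 decimal places: P(Aircraft hydraulic pressure lost) ≈ 0.0935.

0.0935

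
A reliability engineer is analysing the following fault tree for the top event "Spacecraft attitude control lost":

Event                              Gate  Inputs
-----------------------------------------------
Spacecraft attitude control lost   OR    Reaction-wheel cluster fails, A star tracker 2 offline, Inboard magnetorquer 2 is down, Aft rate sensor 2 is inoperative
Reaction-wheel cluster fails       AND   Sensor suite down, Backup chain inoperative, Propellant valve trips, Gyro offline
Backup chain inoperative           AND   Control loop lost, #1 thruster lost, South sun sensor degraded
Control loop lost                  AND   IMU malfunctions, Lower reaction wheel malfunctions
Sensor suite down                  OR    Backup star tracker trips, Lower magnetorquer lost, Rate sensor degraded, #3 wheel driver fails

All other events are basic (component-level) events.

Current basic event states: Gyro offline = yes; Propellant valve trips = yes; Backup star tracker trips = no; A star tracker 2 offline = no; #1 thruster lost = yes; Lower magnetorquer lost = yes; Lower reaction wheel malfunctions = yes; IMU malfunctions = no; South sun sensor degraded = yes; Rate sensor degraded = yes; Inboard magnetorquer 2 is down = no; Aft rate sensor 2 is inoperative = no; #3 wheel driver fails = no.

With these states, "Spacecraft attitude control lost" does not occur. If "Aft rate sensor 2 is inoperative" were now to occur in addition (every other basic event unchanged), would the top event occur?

Yes

Counterfactual: set "Aft rate sensor 2 is inoperative" to occurred.
Sensor suite down [OR]: Backup star tracker trips=not, Lower magnetorquer lost=occurs, Rate sensor degraded=occurs, #3 wheel driver fails=not → at least one input occurs → occurs.
Control loop lost [AND]: IMU malfunctions=not, Lower reaction wheel malfunctions=occurs → not all inputs occur → does not occur.
Backup chain inoperative [AND]: Control loop lost=not, #1 thruster lost=occurs, South sun sensor degraded=occurs → not all inputs occur → does not occur.
Reaction-wheel cluster fails [AND]: Sensor suite down=occurs, Backup chain inoperative=not, Propellant valve trips=occurs, Gyro offline=occurs → not all inputs occur → does not occur.
Spacecraft attitude control lost [OR]: Reaction-wheel cluster fails=not, A star tracker 2 offline=not, Inboard magnetorquer 2 is down=not, Aft rate sensor 2 is inoperative=occurs → at least one input occurs → occurs.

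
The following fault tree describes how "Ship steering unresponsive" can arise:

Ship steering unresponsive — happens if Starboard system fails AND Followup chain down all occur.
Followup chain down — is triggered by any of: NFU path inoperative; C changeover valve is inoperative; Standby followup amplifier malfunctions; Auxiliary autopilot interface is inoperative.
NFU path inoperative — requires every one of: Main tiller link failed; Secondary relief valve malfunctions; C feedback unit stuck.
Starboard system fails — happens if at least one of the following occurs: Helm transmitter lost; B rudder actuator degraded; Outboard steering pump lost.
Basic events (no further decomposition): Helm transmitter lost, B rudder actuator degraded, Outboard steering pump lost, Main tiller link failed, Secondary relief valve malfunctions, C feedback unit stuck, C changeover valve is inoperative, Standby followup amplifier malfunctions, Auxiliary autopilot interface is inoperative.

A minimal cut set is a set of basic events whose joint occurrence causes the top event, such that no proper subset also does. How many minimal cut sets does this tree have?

Starboard system fails [OR]: union of children's cut sets → 3 cut set(s).
NFU path inoperative [AND]: one cut set from each child combined → 1 × 1 × 1 = 1 cut set(s).
Followup chain down [OR]: union of children's cut sets → 4 cut set(s).
Ship steering unresponsive [AND]: one cut set from each child combined → 3 × 4 = 12 cut set(s).

12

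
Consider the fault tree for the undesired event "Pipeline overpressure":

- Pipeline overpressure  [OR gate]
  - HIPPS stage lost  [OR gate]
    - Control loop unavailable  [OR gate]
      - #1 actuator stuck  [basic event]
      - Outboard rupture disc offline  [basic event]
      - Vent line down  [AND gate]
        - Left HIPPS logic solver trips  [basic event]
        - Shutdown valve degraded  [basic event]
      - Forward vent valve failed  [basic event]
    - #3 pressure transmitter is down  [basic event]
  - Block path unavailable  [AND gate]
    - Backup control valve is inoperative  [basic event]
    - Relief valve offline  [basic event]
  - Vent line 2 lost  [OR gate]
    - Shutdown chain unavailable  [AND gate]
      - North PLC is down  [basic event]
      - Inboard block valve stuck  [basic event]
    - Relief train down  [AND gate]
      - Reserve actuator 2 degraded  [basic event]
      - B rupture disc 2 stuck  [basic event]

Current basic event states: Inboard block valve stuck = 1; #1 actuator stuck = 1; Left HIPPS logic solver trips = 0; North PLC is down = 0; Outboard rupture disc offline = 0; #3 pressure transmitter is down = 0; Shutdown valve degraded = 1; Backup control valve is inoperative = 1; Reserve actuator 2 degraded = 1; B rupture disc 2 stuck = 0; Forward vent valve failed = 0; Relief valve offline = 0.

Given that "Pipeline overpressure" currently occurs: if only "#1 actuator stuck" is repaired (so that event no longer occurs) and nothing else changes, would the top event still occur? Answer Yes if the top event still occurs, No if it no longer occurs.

No

Counterfactual: set "#1 actuator stuck" to not occurred.
Vent line down [AND]: Left HIPPS logic solver trips=not, Shutdown valve degraded=occurs → not all inputs occur → does not occur.
Control loop unavailable [OR]: #1 actuator stuck=not, Outboard rupture disc offline=not, Vent line down=not, Forward vent valve failed=not → no input occurs → does not occur.
HIPPS stage lost [OR]: Control loop unavailable=not, #3 pressure transmitter is down=not → no input occurs → does not occur.
Block path unavailable [AND]: Backup control valve is inoperative=occurs, Relief valve offline=not → not all inputs occur → does not occur.
Shutdown chain unavailable [AND]: North PLC is down=not, Inboard block valve stuck=occurs → not all inputs occur → does not occur.
Relief train down [AND]: Reserve actuator 2 degraded=occurs, B rupture disc 2 stuck=not → not all inputs occur → does not occur.
Vent line 2 lost [OR]: Shutdown chain unavailable=not, Relief train down=not → no input occurs → does not occur.
Pipeline overpressure [OR]: HIPPS stage lost=not, Block path unavailable=not, Vent line 2 lost=not → no input occurs → does not occur.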